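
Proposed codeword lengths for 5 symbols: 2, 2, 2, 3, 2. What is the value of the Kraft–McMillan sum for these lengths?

With common denominator 2^3 = 8: Σ 2^(−ℓᵢ) = 2/8 + 2/8 + 2/8 + 1/8 + 2/8 = 9/8 = 1.125.

1.125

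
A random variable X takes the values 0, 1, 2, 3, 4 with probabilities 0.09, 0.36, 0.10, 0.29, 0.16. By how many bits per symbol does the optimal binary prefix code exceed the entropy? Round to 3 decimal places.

Entropy H = −Σ p log₂ p ≈ 2.1164 bits.
Huffman merges: 9/100+1/10→19/100; 4/25+19/100→7/20; 29/100+7/20→16/25; 9/25+16/25→1. L = 109/50 ≈ 2.1800.
L − H = 2.1800 − 2.1164 = 0.064 bits.

0.064 bits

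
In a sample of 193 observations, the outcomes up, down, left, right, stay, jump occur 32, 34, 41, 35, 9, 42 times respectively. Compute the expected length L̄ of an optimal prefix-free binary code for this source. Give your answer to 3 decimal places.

2.570 bits/symbol

Probabilities are the counts divided by 193.
Repeatedly combine the two least-probable nodes; the expected code length is the sum of the merged weights.
merge 9/193 + 32/193 → 41/193
merge 34/193 + 35/193 → 69/193
merge 41/193 + 41/193 → 82/193
merge 42/193 + 69/193 → 111/193
merge 82/193 + 111/193 → 1
L = 41/193 + 69/193 + 82/193 + 111/193 + 1 = 496/193 ≈ 2.570 bits/symbol.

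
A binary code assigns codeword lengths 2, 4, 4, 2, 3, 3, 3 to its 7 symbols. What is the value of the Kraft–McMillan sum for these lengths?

With common denominator 2^4 = 16: Σ 2^(−ℓᵢ) = 4/16 + 1/16 + 1/16 + 4/16 + 2/16 + 2/16 + 2/16 = 16/16 = 1.

1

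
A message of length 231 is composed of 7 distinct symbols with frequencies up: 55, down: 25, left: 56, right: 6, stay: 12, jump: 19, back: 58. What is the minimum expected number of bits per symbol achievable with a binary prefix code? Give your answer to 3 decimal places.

Probabilities are the counts divided by 231.
Repeatedly combine the two least-probable nodes; the expected code length is the sum of the merged weights.
merge 2/77 + 4/77 → 6/77
merge 6/77 + 19/231 → 37/231
merge 25/231 + 37/231 → 62/231
merge 5/21 + 8/33 → 37/77
merge 58/231 + 62/231 → 40/77
merge 37/77 + 40/77 → 1
L = 6/77 + 37/231 + 62/231 + 37/77 + 40/77 + 1 = 193/77 ≈ 2.506 bits/symbol.

2.506 bits/symbol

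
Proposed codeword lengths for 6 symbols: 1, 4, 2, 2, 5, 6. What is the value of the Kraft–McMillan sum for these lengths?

With common denominator 2^6 = 64: Σ 2^(−ℓᵢ) = 32/64 + 4/64 + 16/64 + 16/64 + 2/64 + 1/64 = 71/64 = 1.109375.

1.109375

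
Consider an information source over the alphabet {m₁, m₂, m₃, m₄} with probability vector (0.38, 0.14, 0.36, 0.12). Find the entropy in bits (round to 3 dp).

H = −Σ pᵢ log₂ pᵢ.
−0.38·log₂(0.38) = 0.5305
−0.14·log₂(0.14) = 0.3971
−0.36·log₂(0.36) = 0.5306
−0.12·log₂(0.12) = 0.3671
Sum ≈ 1.8252 → 1.825 bits.

1.825 bits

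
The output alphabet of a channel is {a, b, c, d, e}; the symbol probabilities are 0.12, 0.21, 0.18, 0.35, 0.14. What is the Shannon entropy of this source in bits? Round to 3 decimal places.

H = −Σ pᵢ log₂ pᵢ.
−0.12·log₂(0.12) = 0.3671
−0.21·log₂(0.21) = 0.4728
−0.18·log₂(0.18) = 0.4453
−0.35·log₂(0.35) = 0.5301
−0.14·log₂(0.14) = 0.3971
Sum ≈ 2.2124 → 2.212 bits.

2.212 bits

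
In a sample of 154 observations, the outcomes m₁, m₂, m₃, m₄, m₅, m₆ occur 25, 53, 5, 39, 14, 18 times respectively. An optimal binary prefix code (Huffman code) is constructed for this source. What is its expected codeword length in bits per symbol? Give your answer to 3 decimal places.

2.364 bits/symbol

Probabilities are the counts divided by 154.
Repeatedly combine the two least-probable nodes; the expected code length is the sum of the merged weights.
merge 5/154 + 1/11 → 19/154
merge 9/77 + 19/154 → 37/154
merge 25/154 + 37/154 → 31/77
merge 39/154 + 53/154 → 46/77
merge 31/77 + 46/77 → 1
L = 19/154 + 37/154 + 31/77 + 46/77 + 1 = 26/11 ≈ 2.364 bits/symbol.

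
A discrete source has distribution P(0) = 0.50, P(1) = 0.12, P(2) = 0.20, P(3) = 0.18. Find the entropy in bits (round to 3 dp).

1.777 bits

H = −Σ pᵢ log₂ pᵢ.
−0.50·log₂(0.50) = 0.5000
−0.12·log₂(0.12) = 0.3671
−0.20·log₂(0.20) = 0.4644
−0.18·log₂(0.18) = 0.4453
Sum ≈ 1.7768 → 1.777 bits.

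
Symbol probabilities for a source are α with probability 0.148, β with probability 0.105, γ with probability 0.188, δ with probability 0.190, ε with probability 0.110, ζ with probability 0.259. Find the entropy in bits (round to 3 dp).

H = −Σ pᵢ log₂ pᵢ.
−0.148·log₂(0.148) = 0.4079
−0.105·log₂(0.105) = 0.3414
−0.188·log₂(0.188) = 0.4533
−0.190·log₂(0.190) = 0.4552
−0.110·log₂(0.110) = 0.3503
−0.259·log₂(0.259) = 0.5048
Sum ≈ 2.5130 → 2.513 bits.

2.513 bits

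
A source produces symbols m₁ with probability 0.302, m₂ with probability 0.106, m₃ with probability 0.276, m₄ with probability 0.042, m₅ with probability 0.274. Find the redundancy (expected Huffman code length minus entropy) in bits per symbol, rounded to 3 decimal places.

Entropy H = −Σ p log₂ p ≈ 2.0813 bits.
Huffman merges: 21/500+53/500→37/250; 37/250+137/500→211/500; 69/250+151/500→289/500; 211/500+289/500→1. L = 537/250 ≈ 2.1480.
L − H = 2.1480 − 2.0813 = 0.067 bits.

0.067 bits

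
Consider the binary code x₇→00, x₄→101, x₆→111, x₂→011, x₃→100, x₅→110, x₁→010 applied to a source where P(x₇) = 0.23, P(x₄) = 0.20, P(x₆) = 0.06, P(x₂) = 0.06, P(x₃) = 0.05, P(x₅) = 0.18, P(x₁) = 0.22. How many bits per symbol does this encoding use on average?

2.77 bits/symbol

L̄ = Σ pᵢ·ℓᵢ = 0.23·2 + 0.20·3 + 0.06·3 + 0.06·3 + 0.05·3 + 0.18·3 + 0.22·3 = 2.77 bits/symbol.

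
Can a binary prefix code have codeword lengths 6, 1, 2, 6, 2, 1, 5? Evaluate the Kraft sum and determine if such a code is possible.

With common denominator 2^6 = 64: Σ 2^(−ℓᵢ) = 1/64 + 32/64 + 16/64 + 1/64 + 16/64 + 32/64 + 2/64 = 100/64 = 1.5625.
Kraft's inequality requires Σ ≤ 1; here Σ = 1.5625 > 1, so no such prefix code exists.

1.5625; no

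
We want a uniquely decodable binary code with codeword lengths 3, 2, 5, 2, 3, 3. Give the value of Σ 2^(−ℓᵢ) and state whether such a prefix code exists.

With common denominator 2^5 = 32: Σ 2^(−ℓᵢ) = 4/32 + 8/32 + 1/32 + 8/32 + 4/32 + 4/32 = 29/32 = 0.90625.
Kraft's inequality requires Σ ≤ 1; here Σ = 0.90625 ≤ 1, so such a prefix code exists.

0.90625; yes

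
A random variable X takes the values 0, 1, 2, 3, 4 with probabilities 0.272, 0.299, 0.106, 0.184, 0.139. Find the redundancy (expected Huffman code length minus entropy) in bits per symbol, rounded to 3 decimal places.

0.025 bits

Entropy H = −Σ p log₂ p ≈ 2.2200 bits.
Huffman merges: 53/500+139/1000→49/200; 23/125+49/200→429/1000; 34/125+299/1000→571/1000; 429/1000+571/1000→1. L = 449/200 ≈ 2.2450.
L − H = 2.2450 − 2.2200 = 0.025 bits.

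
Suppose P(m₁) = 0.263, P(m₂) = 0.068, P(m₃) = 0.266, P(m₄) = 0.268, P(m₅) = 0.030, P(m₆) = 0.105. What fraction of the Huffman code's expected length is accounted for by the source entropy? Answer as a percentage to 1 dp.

Entropy H = −Σ p log₂ p ≈ 2.2810 bits.
Huffman merges: 3/100+17/250→49/500; 49/500+21/200→203/1000; 203/1000+263/1000→233/500; 133/500+67/250→267/500; 233/500+267/500→1. L = 2301/1000 ≈ 2.3010.
Efficiency = H/L = 2.2810/2.3010 = 99.1%.

99.1%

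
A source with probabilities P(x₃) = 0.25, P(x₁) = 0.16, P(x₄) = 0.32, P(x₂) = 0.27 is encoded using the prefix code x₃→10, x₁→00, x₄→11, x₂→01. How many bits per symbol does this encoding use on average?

2 bits/symbol

L̄ = Σ pᵢ·ℓᵢ = 0.25·2 + 0.16·2 + 0.32·2 + 0.27·2 = 2 bits/symbol.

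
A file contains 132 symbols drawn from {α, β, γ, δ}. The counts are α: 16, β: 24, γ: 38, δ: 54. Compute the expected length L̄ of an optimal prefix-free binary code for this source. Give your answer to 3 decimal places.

1.894 bits/symbol

Probabilities are the counts divided by 132.
Repeatedly combine the two least-probable nodes; the expected code length is the sum of the merged weights.
merge 4/33 + 2/11 → 10/33
merge 19/66 + 10/33 → 13/22
merge 9/22 + 13/22 → 1
L = 10/33 + 13/22 + 1 = 125/66 ≈ 1.894 bits/symbol.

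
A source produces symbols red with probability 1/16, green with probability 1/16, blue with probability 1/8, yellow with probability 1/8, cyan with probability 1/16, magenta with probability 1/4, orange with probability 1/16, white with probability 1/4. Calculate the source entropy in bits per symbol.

2.75 bits

Each probability is a power of 1/2, so log₂(1/p) is an integer.
H = Σ p·log₂(1/p) = 1/16·4 + 1/16·4 + 1/8·3 + 1/8·3 + 1/16·4 + 1/4·2 + 1/16·4 + 1/4·2 = 2.75 bits.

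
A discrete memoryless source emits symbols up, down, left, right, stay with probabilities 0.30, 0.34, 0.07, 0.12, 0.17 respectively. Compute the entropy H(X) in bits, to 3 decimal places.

2.120 bits

H = −Σ pᵢ log₂ pᵢ.
−0.30·log₂(0.30) = 0.5211
−0.34·log₂(0.34) = 0.5292
−0.07·log₂(0.07) = 0.2686
−0.12·log₂(0.12) = 0.3671
−0.17·log₂(0.17) = 0.4346
Sum ≈ 2.1205 → 2.120 bits.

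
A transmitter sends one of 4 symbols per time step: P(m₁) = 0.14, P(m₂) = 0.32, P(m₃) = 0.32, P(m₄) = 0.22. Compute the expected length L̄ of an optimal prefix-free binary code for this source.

Repeatedly combine the two least-probable nodes; the expected code length is the sum of the merged weights.
merge 7/50 + 11/50 → 9/25
merge 8/25 + 8/25 → 16/25
merge 9/25 + 16/25 → 1
L = 9/25 + 16/25 + 1 = 2 bits/symbol.

2 bits/symbol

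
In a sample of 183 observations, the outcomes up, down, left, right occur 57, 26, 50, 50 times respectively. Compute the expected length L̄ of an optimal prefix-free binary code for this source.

2 bits/symbol

Probabilities are the counts divided by 183.
Repeatedly combine the two least-probable nodes; the expected code length is the sum of the merged weights.
merge 26/183 + 50/183 → 76/183
merge 50/183 + 19/61 → 107/183
merge 76/183 + 107/183 → 1
L = 76/183 + 107/183 + 1 = 2 bits/symbol.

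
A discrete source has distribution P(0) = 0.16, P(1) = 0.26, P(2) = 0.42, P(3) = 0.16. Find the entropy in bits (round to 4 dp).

H = −Σ pᵢ log₂ pᵢ.
−0.16·log₂(0.16) = 0.4230
−0.26·log₂(0.26) = 0.5053
−0.42·log₂(0.42) = 0.5256
−0.16·log₂(0.16) = 0.4230
Sum ≈ 1.8770 → 1.8770 bits.

1.8770 bits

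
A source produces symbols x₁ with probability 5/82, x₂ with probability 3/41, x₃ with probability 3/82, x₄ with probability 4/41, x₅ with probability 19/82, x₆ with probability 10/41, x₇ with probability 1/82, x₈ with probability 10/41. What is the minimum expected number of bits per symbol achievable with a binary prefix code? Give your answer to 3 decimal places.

2.610 bits/symbol

Repeatedly combine the two least-probable nodes; the expected code length is the sum of the merged weights.
merge 1/82 + 3/82 → 2/41
merge 2/41 + 5/82 → 9/82
merge 3/41 + 4/41 → 7/41
merge 9/82 + 7/41 → 23/82
merge 19/82 + 10/41 → 39/82
merge 10/41 + 23/82 → 43/82
merge 39/82 + 43/82 → 1
L = 2/41 + 9/82 + 7/41 + 23/82 + 39/82 + 43/82 + 1 = 107/41 ≈ 2.610 bits/symbol.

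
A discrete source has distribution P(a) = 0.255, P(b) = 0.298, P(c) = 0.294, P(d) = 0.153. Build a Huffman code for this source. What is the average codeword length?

Repeatedly combine the two least-probable nodes; the expected code length is the sum of the merged weights.
merge 153/1000 + 51/200 → 51/125
merge 147/500 + 149/500 → 74/125
merge 51/125 + 74/125 → 1
L = 51/125 + 74/125 + 1 = 2 bits/symbol.

2 bits/symbol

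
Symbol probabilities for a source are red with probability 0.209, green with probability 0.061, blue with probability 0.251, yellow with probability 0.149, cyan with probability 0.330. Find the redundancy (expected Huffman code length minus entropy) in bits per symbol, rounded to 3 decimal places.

0.054 bits

Entropy H = −Σ p log₂ p ≈ 2.1558 bits.
Huffman merges: 61/1000+149/1000→21/100; 209/1000+21/100→419/1000; 251/1000+33/100→581/1000; 419/1000+581/1000→1. L = 221/100 ≈ 2.2100.
L − H = 2.2100 − 2.1558 = 0.054 bits.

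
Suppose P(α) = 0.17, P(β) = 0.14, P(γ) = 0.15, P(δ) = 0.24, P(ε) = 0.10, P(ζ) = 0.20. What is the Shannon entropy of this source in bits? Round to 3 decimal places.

2.533 bits

H = −Σ pᵢ log₂ pᵢ.
−0.17·log₂(0.17) = 0.4346
−0.14·log₂(0.14) = 0.3971
−0.15·log₂(0.15) = 0.4105
−0.24·log₂(0.24) = 0.4941
−0.10·log₂(0.10) = 0.3322
−0.20·log₂(0.20) = 0.4644
Sum ≈ 2.5330 → 2.533 bits.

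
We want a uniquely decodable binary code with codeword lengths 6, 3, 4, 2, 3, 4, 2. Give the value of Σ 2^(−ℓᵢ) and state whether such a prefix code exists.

With common denominator 2^6 = 64: Σ 2^(−ℓᵢ) = 1/64 + 8/64 + 4/64 + 16/64 + 8/64 + 4/64 + 16/64 = 57/64 = 0.890625.
Kraft's inequality requires Σ ≤ 1; here Σ = 0.890625 ≤ 1, so such a prefix code exists.

0.890625; yes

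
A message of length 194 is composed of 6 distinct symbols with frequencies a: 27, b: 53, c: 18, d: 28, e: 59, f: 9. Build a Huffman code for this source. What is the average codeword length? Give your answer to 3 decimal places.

2.418 bits/symbol

Probabilities are the counts divided by 194.
Repeatedly combine the two least-probable nodes; the expected code length is the sum of the merged weights.
merge 9/194 + 9/97 → 27/194
merge 27/194 + 27/194 → 27/97
merge 14/97 + 53/194 → 81/194
merge 27/97 + 59/194 → 113/194
merge 81/194 + 113/194 → 1
L = 27/194 + 27/97 + 81/194 + 113/194 + 1 = 469/194 ≈ 2.418 bits/symbol.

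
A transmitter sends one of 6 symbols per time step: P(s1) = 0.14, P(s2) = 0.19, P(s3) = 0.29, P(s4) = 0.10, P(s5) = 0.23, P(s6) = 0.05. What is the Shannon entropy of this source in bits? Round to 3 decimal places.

2.406 bits

H = −Σ pᵢ log₂ pᵢ.
−0.14·log₂(0.14) = 0.3971
−0.19·log₂(0.19) = 0.4552
−0.29·log₂(0.29) = 0.5179
−0.10·log₂(0.10) = 0.3322
−0.23·log₂(0.23) = 0.4877
−0.05·log₂(0.05) = 0.2161
Sum ≈ 2.4062 → 2.406 bits.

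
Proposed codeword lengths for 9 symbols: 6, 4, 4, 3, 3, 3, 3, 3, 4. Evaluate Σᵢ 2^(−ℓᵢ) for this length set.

With common denominator 2^6 = 64: Σ 2^(−ℓᵢ) = 1/64 + 4/64 + 4/64 + 8/64 + 8/64 + 8/64 + 8/64 + 8/64 + 4/64 = 53/64 = 0.828125.

0.828125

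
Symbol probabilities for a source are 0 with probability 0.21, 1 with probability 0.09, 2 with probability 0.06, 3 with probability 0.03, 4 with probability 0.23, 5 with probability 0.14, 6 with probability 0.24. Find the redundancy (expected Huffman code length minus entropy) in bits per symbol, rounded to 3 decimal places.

0.030 bits

Entropy H = −Σ p log₂ p ≈ 2.5597 bits.
Huffman merges: 3/100+3/50→9/100; 9/100+9/100→9/50; 7/50+9/50→8/25; 21/100+23/100→11/25; 6/25+8/25→14/25; 11/25+14/25→1. L = 259/100 ≈ 2.5900.
L − H = 2.5900 − 2.5597 = 0.030 bits.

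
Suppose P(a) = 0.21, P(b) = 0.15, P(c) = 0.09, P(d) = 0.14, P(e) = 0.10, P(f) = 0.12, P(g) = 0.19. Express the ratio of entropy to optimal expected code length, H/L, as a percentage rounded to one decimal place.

98.5%

Entropy H = −Σ p log₂ p ≈ 2.7476 bits.
Huffman merges: 9/100+1/10→19/100; 3/25+7/50→13/50; 3/20+19/100→17/50; 19/100+21/100→2/5; 13/50+17/50→3/5; 2/5+3/5→1. L = 279/100 ≈ 2.7900.
Efficiency = H/L = 2.7476/2.7900 = 98.5%.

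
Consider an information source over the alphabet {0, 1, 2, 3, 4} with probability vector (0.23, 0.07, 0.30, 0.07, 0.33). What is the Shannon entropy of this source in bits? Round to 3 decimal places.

H = −Σ pᵢ log₂ pᵢ.
−0.23·log₂(0.23) = 0.4877
−0.07·log₂(0.07) = 0.2686
−0.30·log₂(0.30) = 0.5211
−0.07·log₂(0.07) = 0.2686
−0.33·log₂(0.33) = 0.5278
Sum ≈ 2.0737 → 2.074 bits.

2.074 bits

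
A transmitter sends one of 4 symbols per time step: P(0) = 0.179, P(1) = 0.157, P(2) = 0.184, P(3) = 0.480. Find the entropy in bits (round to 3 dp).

H = −Σ pᵢ log₂ pᵢ.
−0.179·log₂(0.179) = 0.4443
−0.157·log₂(0.157) = 0.4194
−0.184·log₂(0.184) = 0.4494
−0.480·log₂(0.480) = 0.5083
Sum ≈ 1.8213 → 1.821 bits.

1.821 bits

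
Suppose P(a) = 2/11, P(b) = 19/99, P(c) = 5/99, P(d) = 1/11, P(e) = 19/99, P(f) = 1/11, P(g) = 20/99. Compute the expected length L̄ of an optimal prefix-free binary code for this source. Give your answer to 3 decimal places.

Repeatedly combine the two least-probable nodes; the expected code length is the sum of the merged weights.
merge 5/99 + 1/11 → 14/99
merge 1/11 + 14/99 → 23/99
merge 2/11 + 19/99 → 37/99
merge 19/99 + 20/99 → 13/33
merge 23/99 + 37/99 → 20/33
merge 13/33 + 20/33 → 1
L = 14/99 + 23/99 + 37/99 + 13/33 + 20/33 + 1 = 272/99 ≈ 2.747 bits/symbol.

2.747 bits/symbol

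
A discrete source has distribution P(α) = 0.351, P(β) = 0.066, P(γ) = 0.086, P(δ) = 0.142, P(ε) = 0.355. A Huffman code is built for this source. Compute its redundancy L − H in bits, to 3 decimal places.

0.067 bits

Entropy H = −Σ p log₂ p ≈ 2.0237 bits.
Huffman merges: 33/500+43/500→19/125; 71/500+19/125→147/500; 147/500+351/1000→129/200; 71/200+129/200→1. L = 2091/1000 ≈ 2.0910.
L − H = 2.0910 − 2.0237 = 0.067 bits.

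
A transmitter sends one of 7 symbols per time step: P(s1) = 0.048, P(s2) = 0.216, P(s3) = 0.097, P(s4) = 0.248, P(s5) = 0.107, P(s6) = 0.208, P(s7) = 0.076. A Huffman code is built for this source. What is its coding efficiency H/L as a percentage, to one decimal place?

Entropy H = −Σ p log₂ p ≈ 2.6119 bits.
Huffman merges: 6/125+19/250→31/250; 97/1000+107/1000→51/250; 31/250+51/250→41/125; 26/125+27/125→53/125; 31/125+41/125→72/125; 53/125+72/125→1. L = 332/125 ≈ 2.6560.
Efficiency = H/L = 2.6119/2.6560 = 98.3%.

98.3%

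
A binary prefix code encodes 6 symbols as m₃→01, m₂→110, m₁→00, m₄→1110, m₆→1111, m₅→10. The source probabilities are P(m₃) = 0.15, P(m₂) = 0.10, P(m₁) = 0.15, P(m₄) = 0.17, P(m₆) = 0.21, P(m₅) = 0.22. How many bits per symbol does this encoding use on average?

2.86 bits/symbol

L̄ = Σ pᵢ·ℓᵢ = 0.15·2 + 0.10·3 + 0.15·2 + 0.17·4 + 0.21·4 + 0.22·2 = 2.86 bits/symbol.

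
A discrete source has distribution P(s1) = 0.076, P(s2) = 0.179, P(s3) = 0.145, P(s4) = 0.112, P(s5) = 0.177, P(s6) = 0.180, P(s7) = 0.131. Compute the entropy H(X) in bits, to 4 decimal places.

H = −Σ pᵢ log₂ pᵢ.
−0.076·log₂(0.076) = 0.2826
−0.179·log₂(0.179) = 0.4443
−0.145·log₂(0.145) = 0.4040
−0.112·log₂(0.112) = 0.3537
−0.177·log₂(0.177) = 0.4422
−0.180·log₂(0.180) = 0.4453
−0.131·log₂(0.131) = 0.3841
Sum ≈ 2.7562 → 2.7562 bits.

2.7562 bits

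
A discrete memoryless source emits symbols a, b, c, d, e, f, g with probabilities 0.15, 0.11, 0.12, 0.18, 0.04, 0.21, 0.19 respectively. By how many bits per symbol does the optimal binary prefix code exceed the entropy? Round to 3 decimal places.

0.063 bits

Entropy H = −Σ p log₂ p ≈ 2.6870 bits.
Huffman merges: 1/25+11/100→3/20; 3/25+3/20→27/100; 3/20+9/50→33/100; 19/100+21/100→2/5; 27/100+33/100→3/5; 2/5+3/5→1. L = 11/4 ≈ 2.7500.
L − H = 2.7500 − 2.6870 = 0.063 bits.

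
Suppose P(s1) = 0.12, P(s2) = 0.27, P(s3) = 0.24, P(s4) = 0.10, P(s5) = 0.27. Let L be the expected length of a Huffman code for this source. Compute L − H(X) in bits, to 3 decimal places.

Entropy H = −Σ p log₂ p ≈ 2.2134 bits.
Huffman merges: 1/10+3/25→11/50; 11/50+6/25→23/50; 27/100+27/100→27/50; 23/50+27/50→1. L = 111/50 ≈ 2.2200.
L − H = 2.2200 − 2.2134 = 0.007 bits.

0.007 bits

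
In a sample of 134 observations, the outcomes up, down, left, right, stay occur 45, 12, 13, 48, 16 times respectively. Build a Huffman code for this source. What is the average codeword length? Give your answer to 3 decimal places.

2.134 bits/symbol

Probabilities are the counts divided by 134.
Repeatedly combine the two least-probable nodes; the expected code length is the sum of the merged weights.
merge 6/67 + 13/134 → 25/134
merge 8/67 + 25/134 → 41/134
merge 41/134 + 45/134 → 43/67
merge 24/67 + 43/67 → 1
L = 25/134 + 41/134 + 43/67 + 1 = 143/67 ≈ 2.134 bits/symbol.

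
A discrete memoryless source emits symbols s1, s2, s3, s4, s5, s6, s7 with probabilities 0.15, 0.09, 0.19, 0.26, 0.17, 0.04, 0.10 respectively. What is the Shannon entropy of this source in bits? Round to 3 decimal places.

H = −Σ pᵢ log₂ pᵢ.
−0.15·log₂(0.15) = 0.4105
−0.09·log₂(0.09) = 0.3127
−0.19·log₂(0.19) = 0.4552
−0.26·log₂(0.26) = 0.5053
−0.17·log₂(0.17) = 0.4346
−0.04·log₂(0.04) = 0.1858
−0.10·log₂(0.10) = 0.3322
Sum ≈ 2.6362 → 2.636 bits.

2.636 bits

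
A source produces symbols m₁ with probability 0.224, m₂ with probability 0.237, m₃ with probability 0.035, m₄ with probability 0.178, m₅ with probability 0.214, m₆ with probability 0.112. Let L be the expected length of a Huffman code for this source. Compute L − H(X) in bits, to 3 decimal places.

0.054 bits

Entropy H = −Σ p log₂ p ≈ 2.4180 bits.
Huffman merges: 7/200+14/125→147/1000; 147/1000+89/500→13/40; 107/500+28/125→219/500; 237/1000+13/40→281/500; 219/500+281/500→1. L = 309/125 ≈ 2.4720.
L − H = 2.4720 − 2.4180 = 0.054 bits.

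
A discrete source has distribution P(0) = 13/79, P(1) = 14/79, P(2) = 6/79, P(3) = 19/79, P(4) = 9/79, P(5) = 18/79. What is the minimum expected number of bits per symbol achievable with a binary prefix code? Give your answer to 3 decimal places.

2.532 bits/symbol

Repeatedly combine the two least-probable nodes; the expected code length is the sum of the merged weights.
merge 6/79 + 9/79 → 15/79
merge 13/79 + 14/79 → 27/79
merge 15/79 + 18/79 → 33/79
merge 19/79 + 27/79 → 46/79
merge 33/79 + 46/79 → 1
L = 15/79 + 27/79 + 33/79 + 46/79 + 1 = 200/79 ≈ 2.532 bits/symbol.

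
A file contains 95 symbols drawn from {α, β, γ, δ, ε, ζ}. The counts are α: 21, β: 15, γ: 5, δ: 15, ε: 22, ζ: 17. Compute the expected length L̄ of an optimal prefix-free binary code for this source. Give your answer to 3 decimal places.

Probabilities are the counts divided by 95.
Repeatedly combine the two least-probable nodes; the expected code length is the sum of the merged weights.
merge 1/19 + 3/19 → 4/19
merge 3/19 + 17/95 → 32/95
merge 4/19 + 21/95 → 41/95
merge 22/95 + 32/95 → 54/95
merge 41/95 + 54/95 → 1
L = 4/19 + 32/95 + 41/95 + 54/95 + 1 = 242/95 ≈ 2.547 bits/symbol.

2.547 bits/symbol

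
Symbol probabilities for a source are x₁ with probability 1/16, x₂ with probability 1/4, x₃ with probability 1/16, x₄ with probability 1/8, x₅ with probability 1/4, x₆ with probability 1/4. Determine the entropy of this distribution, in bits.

Each probability is a power of 1/2, so log₂(1/p) is an integer.
H = Σ p·log₂(1/p) = 1/16·4 + 1/4·2 + 1/16·4 + 1/8·3 + 1/4·2 + 1/4·2 = 2.375 bits.

2.375 bits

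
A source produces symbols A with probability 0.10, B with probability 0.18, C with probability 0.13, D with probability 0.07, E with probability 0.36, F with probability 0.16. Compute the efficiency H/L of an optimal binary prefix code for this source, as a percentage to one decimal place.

97.2%

Entropy H = −Σ p log₂ p ≈ 2.3823 bits.
Huffman merges: 7/100+1/10→17/100; 13/100+4/25→29/100; 17/100+9/50→7/20; 29/100+7/20→16/25; 9/25+16/25→1. L = 49/20 ≈ 2.4500.
Efficiency = H/L = 2.3823/2.4500 = 97.2%.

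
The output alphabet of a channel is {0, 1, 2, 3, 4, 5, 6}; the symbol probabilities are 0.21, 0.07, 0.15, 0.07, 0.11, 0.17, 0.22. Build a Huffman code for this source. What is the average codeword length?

2.71 bits/symbol

Repeatedly combine the two least-probable nodes; the expected code length is the sum of the merged weights.
merge 7/100 + 7/100 → 7/50
merge 11/100 + 7/50 → 1/4
merge 3/20 + 17/100 → 8/25
merge 21/100 + 11/50 → 43/100
merge 1/4 + 8/25 → 57/100
merge 43/100 + 57/100 → 1
L = 7/50 + 1/4 + 8/25 + 43/100 + 57/100 + 1 = 271/100 = 2.71 bits/symbol.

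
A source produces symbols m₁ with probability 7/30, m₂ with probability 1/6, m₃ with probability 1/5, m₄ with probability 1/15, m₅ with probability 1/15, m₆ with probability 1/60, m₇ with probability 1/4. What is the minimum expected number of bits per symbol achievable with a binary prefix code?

Repeatedly combine the two least-probable nodes; the expected code length is the sum of the merged weights.
merge 1/60 + 1/15 → 1/12
merge 1/15 + 1/12 → 3/20
merge 3/20 + 1/6 → 19/60
merge 1/5 + 7/30 → 13/30
merge 1/4 + 19/60 → 17/30
merge 13/30 + 17/30 → 1
L = 1/12 + 3/20 + 19/60 + 13/30 + 17/30 + 1 = 51/20 = 2.55 bits/symbol.

2.55 bits/symbol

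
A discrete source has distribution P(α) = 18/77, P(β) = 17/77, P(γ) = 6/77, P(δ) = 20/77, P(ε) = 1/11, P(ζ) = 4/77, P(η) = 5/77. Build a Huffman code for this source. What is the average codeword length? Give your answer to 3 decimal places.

2.571 bits/symbol

Repeatedly combine the two least-probable nodes; the expected code length is the sum of the merged weights.
merge 4/77 + 5/77 → 9/77
merge 6/77 + 1/11 → 13/77
merge 9/77 + 13/77 → 2/7
merge 17/77 + 18/77 → 5/11
merge 20/77 + 2/7 → 6/11
merge 5/11 + 6/11 → 1
L = 9/77 + 13/77 + 2/7 + 5/11 + 6/11 + 1 = 18/7 ≈ 2.571 bits/symbol.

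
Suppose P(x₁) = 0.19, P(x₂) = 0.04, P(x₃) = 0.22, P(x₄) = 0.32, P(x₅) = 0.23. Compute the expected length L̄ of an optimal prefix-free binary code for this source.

Repeatedly combine the two least-probable nodes; the expected code length is the sum of the merged weights.
merge 1/25 + 19/100 → 23/100
merge 11/50 + 23/100 → 9/20
merge 23/100 + 8/25 → 11/20
merge 9/20 + 11/20 → 1
L = 23/100 + 9/20 + 11/20 + 1 = 223/100 = 2.23 bits/symbol.

2.23 bits/symbol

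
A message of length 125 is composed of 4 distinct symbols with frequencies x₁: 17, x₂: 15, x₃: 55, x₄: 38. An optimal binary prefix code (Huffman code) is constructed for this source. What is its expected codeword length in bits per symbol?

Probabilities are the counts divided by 125.
Repeatedly combine the two least-probable nodes; the expected code length is the sum of the merged weights.
merge 3/25 + 17/125 → 32/125
merge 32/125 + 38/125 → 14/25
merge 11/25 + 14/25 → 1
L = 32/125 + 14/25 + 1 = 227/125 = 1.816 bits/symbol.

1.816 bits/symbol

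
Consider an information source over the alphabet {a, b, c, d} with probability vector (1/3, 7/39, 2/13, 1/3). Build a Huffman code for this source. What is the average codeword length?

2 bits/symbol

Repeatedly combine the two least-probable nodes; the expected code length is the sum of the merged weights.
merge 2/13 + 7/39 → 1/3
merge 1/3 + 1/3 → 2/3
merge 1/3 + 2/3 → 1
L = 1/3 + 2/3 + 1 = 2 bits/symbol.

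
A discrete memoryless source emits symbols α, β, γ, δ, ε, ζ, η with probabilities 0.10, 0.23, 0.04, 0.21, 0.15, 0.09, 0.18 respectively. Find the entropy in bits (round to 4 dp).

2.6469 bits

H = −Σ pᵢ log₂ pᵢ.
−0.10·log₂(0.10) = 0.3322
−0.23·log₂(0.23) = 0.4877
−0.04·log₂(0.04) = 0.1858
−0.21·log₂(0.21) = 0.4728
−0.15·log₂(0.15) = 0.4105
−0.09·log₂(0.09) = 0.3127
−0.18·log₂(0.18) = 0.4453
Sum ≈ 2.6469 → 2.6469 bits.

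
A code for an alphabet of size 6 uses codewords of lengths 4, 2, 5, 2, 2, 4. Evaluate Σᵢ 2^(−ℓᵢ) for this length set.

0.90625

With common denominator 2^5 = 32: Σ 2^(−ℓᵢ) = 2/32 + 8/32 + 1/32 + 8/32 + 8/32 + 2/32 = 29/32 = 0.90625.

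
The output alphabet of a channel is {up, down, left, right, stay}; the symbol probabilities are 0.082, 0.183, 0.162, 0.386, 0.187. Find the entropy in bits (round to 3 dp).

2.152 bits

H = −Σ pᵢ log₂ pᵢ.
−0.082·log₂(0.082) = 0.2959
−0.183·log₂(0.183) = 0.4484
−0.162·log₂(0.162) = 0.4254
−0.386·log₂(0.386) = 0.5301
−0.187·log₂(0.187) = 0.4523
Sum ≈ 2.1521 → 2.152 bits.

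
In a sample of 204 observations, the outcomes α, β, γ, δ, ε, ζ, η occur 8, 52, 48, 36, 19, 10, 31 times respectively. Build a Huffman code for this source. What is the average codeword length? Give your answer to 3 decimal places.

Probabilities are the counts divided by 204.
Repeatedly combine the two least-probable nodes; the expected code length is the sum of the merged weights.
merge 2/51 + 5/102 → 3/34
merge 3/34 + 19/204 → 37/204
merge 31/204 + 3/17 → 67/204
merge 37/204 + 4/17 → 5/12
merge 13/51 + 67/204 → 7/12
merge 5/12 + 7/12 → 1
L = 3/34 + 37/204 + 67/204 + 5/12 + 7/12 + 1 = 265/102 ≈ 2.598 bits/symbol.

2.598 bits/symbol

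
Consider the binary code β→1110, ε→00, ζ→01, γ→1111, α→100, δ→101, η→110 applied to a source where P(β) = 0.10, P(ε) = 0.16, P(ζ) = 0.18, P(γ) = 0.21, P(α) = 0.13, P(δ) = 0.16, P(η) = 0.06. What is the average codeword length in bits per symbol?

L̄ = Σ pᵢ·ℓᵢ = 0.10·4 + 0.16·2 + 0.18·2 + 0.21·4 + 0.13·3 + 0.16·3 + 0.06·3 = 2.97 bits/symbol.

2.97 bits/symbol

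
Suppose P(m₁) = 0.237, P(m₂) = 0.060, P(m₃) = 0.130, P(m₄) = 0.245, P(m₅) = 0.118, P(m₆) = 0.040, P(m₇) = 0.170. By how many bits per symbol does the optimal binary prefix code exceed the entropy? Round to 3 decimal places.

0.018 bits

Entropy H = −Σ p log₂ p ≈ 2.5997 bits.
Huffman merges: 1/25+3/50→1/10; 1/10+59/500→109/500; 13/100+17/100→3/10; 109/500+237/1000→91/200; 49/200+3/10→109/200; 91/200+109/200→1. L = 1309/500 ≈ 2.6180.
L − H = 2.6180 − 2.5997 = 0.018 bits.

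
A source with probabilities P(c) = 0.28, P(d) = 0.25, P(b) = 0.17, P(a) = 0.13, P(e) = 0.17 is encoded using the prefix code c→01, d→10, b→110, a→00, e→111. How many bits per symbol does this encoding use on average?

2.34 bits/symbol

L̄ = Σ pᵢ·ℓᵢ = 0.28·2 + 0.25·2 + 0.17·3 + 0.13·2 + 0.17·3 = 2.34 bits/symbol.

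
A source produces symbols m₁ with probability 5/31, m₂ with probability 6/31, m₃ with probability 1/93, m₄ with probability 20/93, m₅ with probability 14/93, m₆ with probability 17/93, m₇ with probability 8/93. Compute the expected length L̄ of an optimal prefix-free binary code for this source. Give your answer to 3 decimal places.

2.688 bits/symbol

Repeatedly combine the two least-probable nodes; the expected code length is the sum of the merged weights.
merge 1/93 + 8/93 → 3/31
merge 3/31 + 14/93 → 23/93
merge 5/31 + 17/93 → 32/93
merge 6/31 + 20/93 → 38/93
merge 23/93 + 32/93 → 55/93
merge 38/93 + 55/93 → 1
L = 3/31 + 23/93 + 32/93 + 38/93 + 55/93 + 1 = 250/93 ≈ 2.688 bits/symbol.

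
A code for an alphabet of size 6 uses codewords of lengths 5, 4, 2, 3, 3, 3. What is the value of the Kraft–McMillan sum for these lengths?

0.71875

With common denominator 2^5 = 32: Σ 2^(−ℓᵢ) = 1/32 + 2/32 + 8/32 + 4/32 + 4/32 + 4/32 = 23/32 = 0.71875.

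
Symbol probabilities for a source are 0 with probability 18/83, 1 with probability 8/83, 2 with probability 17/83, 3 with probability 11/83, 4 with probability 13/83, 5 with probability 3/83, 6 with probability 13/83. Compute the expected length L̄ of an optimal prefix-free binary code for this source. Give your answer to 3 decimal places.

2.711 bits/symbol

Repeatedly combine the two least-probable nodes; the expected code length is the sum of the merged weights.
merge 3/83 + 8/83 → 11/83
merge 11/83 + 11/83 → 22/83
merge 13/83 + 13/83 → 26/83
merge 17/83 + 18/83 → 35/83
merge 22/83 + 26/83 → 48/83
merge 35/83 + 48/83 → 1
L = 11/83 + 22/83 + 26/83 + 35/83 + 48/83 + 1 = 225/83 ≈ 2.711 bits/symbol.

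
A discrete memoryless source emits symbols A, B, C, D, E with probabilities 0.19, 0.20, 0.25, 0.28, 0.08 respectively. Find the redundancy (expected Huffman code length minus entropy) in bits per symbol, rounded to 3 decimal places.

0.045 bits

Entropy H = −Σ p log₂ p ≈ 2.2253 bits.
Huffman merges: 2/25+19/100→27/100; 1/5+1/4→9/20; 27/100+7/25→11/20; 9/20+11/20→1. L = 227/100 ≈ 2.2700.
L − H = 2.2700 − 2.2253 = 0.045 bits.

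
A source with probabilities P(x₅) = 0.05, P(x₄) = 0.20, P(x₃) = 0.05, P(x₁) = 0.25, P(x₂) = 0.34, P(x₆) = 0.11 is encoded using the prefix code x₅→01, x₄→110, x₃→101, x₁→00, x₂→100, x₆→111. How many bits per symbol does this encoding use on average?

L̄ = Σ pᵢ·ℓᵢ = 0.05·2 + 0.20·3 + 0.05·3 + 0.25·2 + 0.34·3 + 0.11·3 = 2.7 bits/symbol.

2.7 bits/symbol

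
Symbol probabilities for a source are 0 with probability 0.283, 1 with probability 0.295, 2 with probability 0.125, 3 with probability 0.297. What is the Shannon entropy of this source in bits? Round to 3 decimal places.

1.930 bits

H = −Σ pᵢ log₂ pᵢ.
−0.283·log₂(0.283) = 0.5154
−0.295·log₂(0.295) = 0.5196
−0.125·log₂(0.125) = 0.3750
−0.297·log₂(0.297) = 0.5202
Sum ≈ 1.9301 → 1.930 bits.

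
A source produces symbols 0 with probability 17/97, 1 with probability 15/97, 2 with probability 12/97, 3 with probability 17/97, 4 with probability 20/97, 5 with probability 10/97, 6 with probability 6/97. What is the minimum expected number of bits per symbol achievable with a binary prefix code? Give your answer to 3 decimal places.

2.784 bits/symbol

Repeatedly combine the two least-probable nodes; the expected code length is the sum of the merged weights.
merge 6/97 + 10/97 → 16/97
merge 12/97 + 15/97 → 27/97
merge 16/97 + 17/97 → 33/97
merge 17/97 + 20/97 → 37/97
merge 27/97 + 33/97 → 60/97
merge 37/97 + 60/97 → 1
L = 16/97 + 27/97 + 33/97 + 37/97 + 60/97 + 1 = 270/97 ≈ 2.784 bits/symbol.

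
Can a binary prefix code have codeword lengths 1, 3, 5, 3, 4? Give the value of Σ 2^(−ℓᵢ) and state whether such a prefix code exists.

0.84375; yes

With common denominator 2^5 = 32: Σ 2^(−ℓᵢ) = 16/32 + 4/32 + 1/32 + 4/32 + 2/32 = 27/32 = 0.84375.
Kraft's inequality requires Σ ≤ 1; here Σ = 0.84375 ≤ 1, so such a prefix code exists.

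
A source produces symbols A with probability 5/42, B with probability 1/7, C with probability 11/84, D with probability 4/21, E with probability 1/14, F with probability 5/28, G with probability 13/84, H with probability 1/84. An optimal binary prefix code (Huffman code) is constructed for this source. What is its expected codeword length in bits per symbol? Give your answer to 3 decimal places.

2.893 bits/symbol

Repeatedly combine the two least-probable nodes; the expected code length is the sum of the merged weights.
merge 1/84 + 1/14 → 1/12
merge 1/12 + 5/42 → 17/84
merge 11/84 + 1/7 → 23/84
merge 13/84 + 5/28 → 1/3
merge 4/21 + 17/84 → 11/28
merge 23/84 + 1/3 → 17/28
merge 11/28 + 17/28 → 1
L = 1/12 + 17/84 + 23/84 + 1/3 + 11/28 + 17/28 + 1 = 81/28 ≈ 2.893 bits/symbol.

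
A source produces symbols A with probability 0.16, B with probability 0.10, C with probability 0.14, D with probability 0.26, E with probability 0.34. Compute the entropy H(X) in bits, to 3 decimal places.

H = −Σ pᵢ log₂ pᵢ.
−0.16·log₂(0.16) = 0.4230
−0.10·log₂(0.10) = 0.3322
−0.14·log₂(0.14) = 0.3971
−0.26·log₂(0.26) = 0.5053
−0.34·log₂(0.34) = 0.5292
Sum ≈ 2.1868 → 2.187 bits.

2.187 bits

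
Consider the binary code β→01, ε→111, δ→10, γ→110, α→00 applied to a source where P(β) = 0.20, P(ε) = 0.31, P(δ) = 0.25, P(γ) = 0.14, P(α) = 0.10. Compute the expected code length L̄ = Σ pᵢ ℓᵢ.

L̄ = Σ pᵢ·ℓᵢ = 0.20·2 + 0.31·3 + 0.25·2 + 0.14·3 + 0.10·2 = 2.45 bits/symbol.

2.45 bits/symbol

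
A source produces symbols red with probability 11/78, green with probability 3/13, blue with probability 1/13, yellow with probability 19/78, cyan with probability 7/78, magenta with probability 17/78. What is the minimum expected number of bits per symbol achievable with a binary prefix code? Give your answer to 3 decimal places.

2.474 bits/symbol

Repeatedly combine the two least-probable nodes; the expected code length is the sum of the merged weights.
merge 1/13 + 7/78 → 1/6
merge 11/78 + 1/6 → 4/13
merge 17/78 + 3/13 → 35/78
merge 19/78 + 4/13 → 43/78
merge 35/78 + 43/78 → 1
L = 1/6 + 4/13 + 35/78 + 43/78 + 1 = 193/78 ≈ 2.474 bits/symbol.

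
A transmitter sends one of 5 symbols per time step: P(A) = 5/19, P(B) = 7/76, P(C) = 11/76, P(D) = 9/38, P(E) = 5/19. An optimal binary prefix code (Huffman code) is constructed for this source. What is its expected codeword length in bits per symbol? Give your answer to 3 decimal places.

2.237 bits/symbol

Repeatedly combine the two least-probable nodes; the expected code length is the sum of the merged weights.
merge 7/76 + 11/76 → 9/38
merge 9/38 + 9/38 → 9/19
merge 5/19 + 5/19 → 10/19
merge 9/19 + 10/19 → 1
L = 9/38 + 9/19 + 10/19 + 1 = 85/38 ≈ 2.237 bits/symbol.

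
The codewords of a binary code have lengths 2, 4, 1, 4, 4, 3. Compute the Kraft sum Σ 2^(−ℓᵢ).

1.0625

With common denominator 2^4 = 16: Σ 2^(−ℓᵢ) = 4/16 + 1/16 + 8/16 + 1/16 + 1/16 + 2/16 = 17/16 = 1.0625.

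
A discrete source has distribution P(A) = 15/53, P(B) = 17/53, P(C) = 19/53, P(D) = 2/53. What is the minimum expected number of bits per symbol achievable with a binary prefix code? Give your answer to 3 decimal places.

1.962 bits/symbol

Repeatedly combine the two least-probable nodes; the expected code length is the sum of the merged weights.
merge 2/53 + 15/53 → 17/53
merge 17/53 + 17/53 → 34/53
merge 19/53 + 34/53 → 1
L = 17/53 + 34/53 + 1 = 104/53 ≈ 1.962 bits/symbol.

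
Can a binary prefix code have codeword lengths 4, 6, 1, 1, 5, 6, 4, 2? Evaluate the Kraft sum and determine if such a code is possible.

With common denominator 2^6 = 64: Σ 2^(−ℓᵢ) = 4/64 + 1/64 + 32/64 + 32/64 + 2/64 + 1/64 + 4/64 + 16/64 = 92/64 = 1.4375.
Kraft's inequality requires Σ ≤ 1; here Σ = 1.4375 > 1, so no such prefix code exists.

1.4375; no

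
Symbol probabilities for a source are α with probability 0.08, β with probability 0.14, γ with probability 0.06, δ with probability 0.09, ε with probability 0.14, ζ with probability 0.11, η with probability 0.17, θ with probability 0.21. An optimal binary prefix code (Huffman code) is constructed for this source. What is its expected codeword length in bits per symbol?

2.93 bits/symbol

Repeatedly combine the two least-probable nodes; the expected code length is the sum of the merged weights.
merge 3/50 + 2/25 → 7/50
merge 9/100 + 11/100 → 1/5
merge 7/50 + 7/50 → 7/25
merge 7/50 + 17/100 → 31/100
merge 1/5 + 21/100 → 41/100
merge 7/25 + 31/100 → 59/100
merge 41/100 + 59/100 → 1
L = 7/50 + 1/5 + 7/25 + 31/100 + 41/100 + 59/100 + 1 = 293/100 = 2.93 bits/symbol.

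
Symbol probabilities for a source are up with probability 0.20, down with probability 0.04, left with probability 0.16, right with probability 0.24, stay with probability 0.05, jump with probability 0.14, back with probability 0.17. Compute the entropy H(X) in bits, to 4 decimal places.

2.6151 bits

H = −Σ pᵢ log₂ pᵢ.
−0.20·log₂(0.20) = 0.4644
−0.04·log₂(0.04) = 0.1858
−0.16·log₂(0.16) = 0.4230
−0.24·log₂(0.24) = 0.4941
−0.05·log₂(0.05) = 0.2161
−0.14·log₂(0.14) = 0.3971
−0.17·log₂(0.17) = 0.4346
Sum ≈ 2.6151 → 2.6151 bits.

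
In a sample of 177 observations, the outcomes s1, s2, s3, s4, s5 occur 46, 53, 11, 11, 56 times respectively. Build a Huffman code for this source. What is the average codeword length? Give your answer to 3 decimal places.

Probabilities are the counts divided by 177.
Repeatedly combine the two least-probable nodes; the expected code length is the sum of the merged weights.
merge 11/177 + 11/177 → 22/177
merge 22/177 + 46/177 → 68/177
merge 53/177 + 56/177 → 109/177
merge 68/177 + 109/177 → 1
L = 22/177 + 68/177 + 109/177 + 1 = 376/177 ≈ 2.124 bits/symbol.

2.124 bits/symbol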